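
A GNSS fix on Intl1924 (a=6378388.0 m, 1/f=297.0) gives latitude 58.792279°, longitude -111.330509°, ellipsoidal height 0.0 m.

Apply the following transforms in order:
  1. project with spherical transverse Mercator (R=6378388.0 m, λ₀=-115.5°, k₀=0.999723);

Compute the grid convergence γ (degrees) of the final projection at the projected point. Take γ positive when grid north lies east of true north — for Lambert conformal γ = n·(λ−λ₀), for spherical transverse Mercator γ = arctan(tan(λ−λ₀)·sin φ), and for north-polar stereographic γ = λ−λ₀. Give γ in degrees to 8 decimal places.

3.56783218

start: φ=58.792279°, λ=-111.330509°, h=0.000 m
→ into tm (λ₀=-115.5°): φ=58.79227900°, λ−λ₀=4.16949100°
convergence γ = 3.56783218°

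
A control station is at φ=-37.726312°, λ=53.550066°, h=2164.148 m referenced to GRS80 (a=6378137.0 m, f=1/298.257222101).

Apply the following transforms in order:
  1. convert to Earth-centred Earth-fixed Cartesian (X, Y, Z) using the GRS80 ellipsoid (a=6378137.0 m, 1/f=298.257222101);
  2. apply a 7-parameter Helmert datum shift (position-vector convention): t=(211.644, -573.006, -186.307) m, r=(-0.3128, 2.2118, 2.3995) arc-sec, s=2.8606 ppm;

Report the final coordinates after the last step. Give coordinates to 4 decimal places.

start: φ=-37.726312°, λ=53.550066°, h=2164.148 m
→ ECEF (a=6378137.000, f=1/298.257222101): X=3001962.0093, Y=4064341.5449, Z=-3882785.6619
→ Helmert 7p (PV): X=3002093.3240, Y=4063809.1993, Z=-3883021.4300

X=3002093.3240 m, Y=4063809.1993 m, Z=-3883021.4300 m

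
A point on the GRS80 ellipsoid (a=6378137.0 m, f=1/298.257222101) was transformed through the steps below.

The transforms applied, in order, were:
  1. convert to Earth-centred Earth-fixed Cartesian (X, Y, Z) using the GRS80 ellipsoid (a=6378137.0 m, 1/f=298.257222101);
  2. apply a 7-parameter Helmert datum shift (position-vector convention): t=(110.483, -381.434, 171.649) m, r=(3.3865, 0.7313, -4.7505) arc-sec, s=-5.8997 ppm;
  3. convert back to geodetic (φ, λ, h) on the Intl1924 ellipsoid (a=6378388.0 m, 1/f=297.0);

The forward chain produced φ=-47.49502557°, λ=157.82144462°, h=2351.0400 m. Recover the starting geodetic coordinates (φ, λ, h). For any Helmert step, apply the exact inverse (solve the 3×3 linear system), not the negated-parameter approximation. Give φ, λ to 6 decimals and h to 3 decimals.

φ=-47.494159°, λ=157.819493°, h=2883.200 m

start: φ=-47.495026°, λ=157.821445°, h=2351.040 m
→ ECEF (a=6378388.000, f=1/297.0): X=-3999508.4031, Y=1630423.1816, Z=-4680944.2897
→ Helmert⁻¹: X=-3999663.4414, Y=1630645.2637, Z=-4681184.5089
→ geod (Bowring, a=6378137.000): φ=-47.49415900°, λ=157.81949300°, h=2883.2000 m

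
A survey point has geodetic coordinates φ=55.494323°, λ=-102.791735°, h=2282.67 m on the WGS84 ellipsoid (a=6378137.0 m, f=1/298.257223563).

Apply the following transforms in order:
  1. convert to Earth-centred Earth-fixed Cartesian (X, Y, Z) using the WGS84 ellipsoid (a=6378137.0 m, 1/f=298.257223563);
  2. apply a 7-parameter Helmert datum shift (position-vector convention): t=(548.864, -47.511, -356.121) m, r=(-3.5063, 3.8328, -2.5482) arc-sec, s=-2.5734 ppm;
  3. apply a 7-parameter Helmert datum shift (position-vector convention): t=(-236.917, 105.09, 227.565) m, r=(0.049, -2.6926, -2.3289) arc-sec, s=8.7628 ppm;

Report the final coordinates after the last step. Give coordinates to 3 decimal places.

X=-801835.418 m, Y=-3532619.026 m, Z=5234602.317 m

start: φ=55.494323°, λ=-102.791735°, h=2282.670 m
→ ECEF (a=6378137.000, f=1/298.257223563): X=-802087.8136, Y=-3532761.4385, Z=5234634.8205
→ Helmert 7p (PV): X=-801483.2598, Y=-3532700.9659, Z=5234340.1863
→ Helmert 7p (PV): X=-801835.4176, Y=-3532619.0262, Z=5234602.3168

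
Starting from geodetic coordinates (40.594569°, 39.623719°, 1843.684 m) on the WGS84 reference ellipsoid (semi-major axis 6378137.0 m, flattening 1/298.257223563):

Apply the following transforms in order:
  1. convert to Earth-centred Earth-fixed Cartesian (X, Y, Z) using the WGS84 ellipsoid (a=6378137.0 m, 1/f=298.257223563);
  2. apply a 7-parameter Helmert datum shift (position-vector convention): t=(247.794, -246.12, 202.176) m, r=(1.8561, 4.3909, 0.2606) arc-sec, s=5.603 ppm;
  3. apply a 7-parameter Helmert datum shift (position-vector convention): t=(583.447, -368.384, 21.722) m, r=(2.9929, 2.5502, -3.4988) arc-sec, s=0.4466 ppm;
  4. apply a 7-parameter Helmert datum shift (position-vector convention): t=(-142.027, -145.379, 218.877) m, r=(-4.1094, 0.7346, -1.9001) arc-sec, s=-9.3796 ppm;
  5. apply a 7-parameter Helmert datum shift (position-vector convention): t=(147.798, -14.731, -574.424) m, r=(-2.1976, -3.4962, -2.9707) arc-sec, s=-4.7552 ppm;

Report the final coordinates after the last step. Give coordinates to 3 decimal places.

X=3737805.943 m, Y=3093033.902 m, Z=4129276.697 m

start: φ=40.594569°, λ=39.623719°, h=1843.684 m
→ ECEF (a=6378137.000, f=1/298.257223563): X=3736793.8732, Y=3093951.2615, Z=4129539.2968
→ Helmert 7p (PV): X=3737146.6043, Y=3093690.0377, Z=4129712.9040
→ Helmert 7p (PV): X=3737835.2562, Y=3093199.7213, Z=4129735.1547
→ Helmert 7p (PV): X=3737701.3715, Y=3093073.1726, Z=4129840.3594
→ Helmert 7p (PV): X=3737805.9427, Y=3093033.9021, Z=4129276.6969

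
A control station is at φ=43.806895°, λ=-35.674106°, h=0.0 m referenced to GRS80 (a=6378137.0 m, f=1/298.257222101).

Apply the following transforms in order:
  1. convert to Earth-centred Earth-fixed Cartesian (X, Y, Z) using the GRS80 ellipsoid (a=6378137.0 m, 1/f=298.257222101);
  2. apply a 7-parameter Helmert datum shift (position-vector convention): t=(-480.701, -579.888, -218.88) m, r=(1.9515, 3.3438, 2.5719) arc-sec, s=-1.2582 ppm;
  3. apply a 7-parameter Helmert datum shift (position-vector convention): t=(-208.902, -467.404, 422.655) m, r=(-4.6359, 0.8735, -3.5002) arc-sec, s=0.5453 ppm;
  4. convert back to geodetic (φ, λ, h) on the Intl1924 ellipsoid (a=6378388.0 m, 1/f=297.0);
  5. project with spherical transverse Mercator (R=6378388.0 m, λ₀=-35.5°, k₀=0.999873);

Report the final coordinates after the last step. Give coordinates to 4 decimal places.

start: φ=43.806895°, λ=-35.674106°, h=0.000 m
→ ECEF (a=6378137.000, f=1/298.257222101): X=3745208.7293, Y=-2688639.7558, Z=4392632.3952
→ Helmert 7p (PV): X=3744828.0502, Y=-2689211.1216, Z=4392321.8366
→ Helmert 7p (PV): X=3744594.1567, Y=-2689644.8201, Z=4392791.4693
→ geod (Bowring, a=6378388.000): φ=43.80820747°, λ=-35.68870650°, h=-34.3688 m
→ tm (R=6378388.0, λ₀=-35.5°): E=-15158.3982, N=4876297.1761

E=-15158.3982 m, N=4876297.1761 m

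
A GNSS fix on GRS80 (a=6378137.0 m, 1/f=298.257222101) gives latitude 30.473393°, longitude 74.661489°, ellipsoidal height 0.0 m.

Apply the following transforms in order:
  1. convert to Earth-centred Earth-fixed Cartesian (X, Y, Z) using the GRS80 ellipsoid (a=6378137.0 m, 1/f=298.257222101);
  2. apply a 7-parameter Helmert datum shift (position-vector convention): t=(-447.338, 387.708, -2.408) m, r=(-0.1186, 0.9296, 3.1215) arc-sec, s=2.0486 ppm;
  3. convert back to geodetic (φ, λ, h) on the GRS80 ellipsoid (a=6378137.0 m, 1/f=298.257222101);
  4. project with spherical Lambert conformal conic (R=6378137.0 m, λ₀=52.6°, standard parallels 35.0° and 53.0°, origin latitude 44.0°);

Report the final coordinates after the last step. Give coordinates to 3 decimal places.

start: φ=30.473393°, λ=74.661489°, h=0.000 m
→ ECEF (a=6378137.000, f=1/298.257222101): X=1455351.2487, Y=5305853.7933, Z=3215712.6762
→ Helmert 7p (PV): X=1454841.0887, Y=5306276.2444, Z=3215707.2460
→ geod (Bowring, a=6378137.000): φ=30.47210432°, λ=74.66777596°, h=232.0958 m
→ lcc (R=6378137.0, λ₀=52.6°): E=2122911.0244, N=-1214399.4218

E=2122911.024 m, N=-1214399.422 m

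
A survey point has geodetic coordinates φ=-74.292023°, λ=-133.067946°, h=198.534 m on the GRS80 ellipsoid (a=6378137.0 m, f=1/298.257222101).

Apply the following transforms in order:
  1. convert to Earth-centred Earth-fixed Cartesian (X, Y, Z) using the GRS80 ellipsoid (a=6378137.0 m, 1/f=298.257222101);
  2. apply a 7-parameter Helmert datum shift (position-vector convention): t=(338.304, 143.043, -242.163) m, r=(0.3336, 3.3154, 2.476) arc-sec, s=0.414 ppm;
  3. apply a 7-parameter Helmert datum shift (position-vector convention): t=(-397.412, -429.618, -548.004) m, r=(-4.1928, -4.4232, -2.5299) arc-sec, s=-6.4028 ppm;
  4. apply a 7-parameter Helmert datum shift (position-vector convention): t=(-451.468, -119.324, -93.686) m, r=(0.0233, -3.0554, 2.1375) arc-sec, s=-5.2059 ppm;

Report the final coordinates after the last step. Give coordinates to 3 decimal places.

start: φ=-74.292023°, λ=-133.067946°, h=198.534 m
→ ECEF (a=6378137.000, f=1/298.257222101): X=-1182870.3886, Y=-1265461.1576, Z=-6118033.6833
→ Helmert 7p (PV): X=-1182615.7220, Y=-1265322.9428, Z=-6118261.4129
→ Helmert 7p (PV): X=-1182889.8806, Y=-1265854.3209, Z=-6118769.8827
→ Helmert 7p (PV): X=-1183231.4359, Y=-1265978.6219, Z=-6118849.3800

X=-1183231.436 m, Y=-1265978.622 m, Z=-6118849.380 m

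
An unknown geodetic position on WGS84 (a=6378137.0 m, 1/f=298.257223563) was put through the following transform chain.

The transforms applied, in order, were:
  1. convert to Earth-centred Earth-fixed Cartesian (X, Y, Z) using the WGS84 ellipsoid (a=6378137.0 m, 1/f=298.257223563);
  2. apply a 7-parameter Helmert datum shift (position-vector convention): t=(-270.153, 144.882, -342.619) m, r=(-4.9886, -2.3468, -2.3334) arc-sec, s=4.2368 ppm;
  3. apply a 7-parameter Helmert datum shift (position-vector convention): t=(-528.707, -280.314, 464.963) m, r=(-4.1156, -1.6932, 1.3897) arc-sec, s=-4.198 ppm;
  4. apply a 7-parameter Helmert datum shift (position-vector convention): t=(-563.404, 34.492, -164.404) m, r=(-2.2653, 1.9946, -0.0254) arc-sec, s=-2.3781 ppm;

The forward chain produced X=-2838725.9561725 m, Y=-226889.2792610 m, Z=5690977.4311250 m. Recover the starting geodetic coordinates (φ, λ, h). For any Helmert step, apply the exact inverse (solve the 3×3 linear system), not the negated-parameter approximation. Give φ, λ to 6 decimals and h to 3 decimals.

start: X=-2838725.9562, Y=-226889.2793, Z=5690977.4311 m
→ Helmert⁻¹: X=-2838224.3074, Y=-226987.1631, Z=5691125.4305
→ Helmert⁻¹: X=-2837662.3269, Y=-226802.2288, Z=5690703.1256
→ Helmert⁻¹: X=-2837312.8327, Y=-227115.8871, Z=5691048.4218
→ geod (Bowring, a=6378137.000): φ=63.58159600°, λ=-175.42345300°, h=2157.8750 m

φ=63.581596°, λ=-175.423453°, h=2157.875 m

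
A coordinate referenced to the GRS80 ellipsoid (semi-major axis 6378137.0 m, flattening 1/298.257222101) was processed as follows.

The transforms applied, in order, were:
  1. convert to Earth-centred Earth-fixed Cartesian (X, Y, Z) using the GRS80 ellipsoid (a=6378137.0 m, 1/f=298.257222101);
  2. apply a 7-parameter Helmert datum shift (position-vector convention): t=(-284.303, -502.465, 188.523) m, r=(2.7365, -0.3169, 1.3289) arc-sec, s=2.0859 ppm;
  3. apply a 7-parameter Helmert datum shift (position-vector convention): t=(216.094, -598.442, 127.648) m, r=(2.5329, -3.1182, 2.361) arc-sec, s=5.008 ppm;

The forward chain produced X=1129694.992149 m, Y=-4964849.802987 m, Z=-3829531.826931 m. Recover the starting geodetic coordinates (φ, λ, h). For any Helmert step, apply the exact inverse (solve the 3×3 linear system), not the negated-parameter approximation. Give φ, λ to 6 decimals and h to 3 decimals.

start: X=1129694.9921, Y=-4964849.8030, Z=-3829531.8269 m
→ Helmert⁻¹: X=1129358.5245, Y=-4964286.4541, Z=-3829596.4085
→ Helmert⁻¹: X=1129602.6069, Y=-4963831.7214, Z=-3829712.8236
→ geod (Bowring, a=6378137.000): φ=-37.13883600°, λ=-77.17972100°, h=42.4610 m

φ=-37.138836°, λ=-77.179721°, h=42.461 m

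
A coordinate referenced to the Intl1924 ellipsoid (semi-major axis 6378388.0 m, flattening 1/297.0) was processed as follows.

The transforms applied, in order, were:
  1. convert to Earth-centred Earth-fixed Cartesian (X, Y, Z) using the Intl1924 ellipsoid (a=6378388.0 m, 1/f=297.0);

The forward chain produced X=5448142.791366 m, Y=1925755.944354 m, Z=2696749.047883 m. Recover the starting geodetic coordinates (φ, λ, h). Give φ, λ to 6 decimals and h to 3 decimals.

start: X=5448142.7914, Y=1925755.9444, Z=2696749.0479 m
→ geod (Bowring, a=6378388.000): φ=25.16630000°, λ=19.46698200°, h=2243.2430 m

φ=25.166300°, λ=19.466982°, h=2243.243 m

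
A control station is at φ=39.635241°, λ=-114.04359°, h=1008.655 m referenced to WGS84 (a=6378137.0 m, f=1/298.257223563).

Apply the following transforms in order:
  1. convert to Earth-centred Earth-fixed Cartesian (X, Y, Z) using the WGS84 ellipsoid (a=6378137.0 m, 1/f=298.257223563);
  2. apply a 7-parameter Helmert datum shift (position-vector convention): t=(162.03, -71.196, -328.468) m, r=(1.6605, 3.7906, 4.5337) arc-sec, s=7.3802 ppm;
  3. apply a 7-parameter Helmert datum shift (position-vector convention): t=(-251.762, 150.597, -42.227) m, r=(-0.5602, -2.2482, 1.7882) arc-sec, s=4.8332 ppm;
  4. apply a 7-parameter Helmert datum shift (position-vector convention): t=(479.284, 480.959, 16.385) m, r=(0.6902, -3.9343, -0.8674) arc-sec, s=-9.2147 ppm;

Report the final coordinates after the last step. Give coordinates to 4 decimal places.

start: φ=39.635241°, λ=-114.043590°, h=1008.655 m
→ ECEF (a=6378137.000, f=1/298.257223563): X=-2004326.0960, Y=-4492588.4914, Z=4047521.8399
→ Helmert 7p (PV): X=-2004005.7273, Y=-4492769.4832, Z=4047223.9108
→ Helmert 7p (PV): X=-2004272.3383, Y=-4492646.9823, Z=4047191.6040
→ Helmert 7p (PV): X=-2003870.6737, Y=-4492129.7390, Z=4047117.4331

X=-2003870.6737 m, Y=-4492129.7390 m, Z=4047117.4331 m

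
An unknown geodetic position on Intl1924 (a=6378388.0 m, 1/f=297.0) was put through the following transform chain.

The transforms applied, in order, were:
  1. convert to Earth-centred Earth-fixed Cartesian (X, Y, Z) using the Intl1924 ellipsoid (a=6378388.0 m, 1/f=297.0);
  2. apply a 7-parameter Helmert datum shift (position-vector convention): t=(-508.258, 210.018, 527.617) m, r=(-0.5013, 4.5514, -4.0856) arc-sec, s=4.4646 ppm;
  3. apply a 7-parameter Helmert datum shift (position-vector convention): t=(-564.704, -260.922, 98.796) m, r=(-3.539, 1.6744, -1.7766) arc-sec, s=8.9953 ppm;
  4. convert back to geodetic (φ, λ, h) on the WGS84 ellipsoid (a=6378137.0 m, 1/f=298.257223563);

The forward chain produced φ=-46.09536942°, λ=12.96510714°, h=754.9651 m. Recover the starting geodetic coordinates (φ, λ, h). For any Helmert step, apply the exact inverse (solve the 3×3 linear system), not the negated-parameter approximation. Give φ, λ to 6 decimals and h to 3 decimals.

start: φ=-46.095369°, λ=12.965107°, h=754.965 m
→ ECEF (a=6378137.000, f=1/298.257223563): X=4318246.7079, Y=994176.2356, Z=-4573148.8839
→ Helmert⁻¹: X=4318801.1206, Y=994543.8753, Z=-4573154.4198
→ Helmert⁻¹: X=4319371.3170, Y=994426.0896, Z=-4573563.8900
→ geod (Bowring, a=6378388.000): φ=-46.09131400°, λ=12.96499300°, h=1649.2080 m

φ=-46.091314°, λ=12.964993°, h=1649.208 m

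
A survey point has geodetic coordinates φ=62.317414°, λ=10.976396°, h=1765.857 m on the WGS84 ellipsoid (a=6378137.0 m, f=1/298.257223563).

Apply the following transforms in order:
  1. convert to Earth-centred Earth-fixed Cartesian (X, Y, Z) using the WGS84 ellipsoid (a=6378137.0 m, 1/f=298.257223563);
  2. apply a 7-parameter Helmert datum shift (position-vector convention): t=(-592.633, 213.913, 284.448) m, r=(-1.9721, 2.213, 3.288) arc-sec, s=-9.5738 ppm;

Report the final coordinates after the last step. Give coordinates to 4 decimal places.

X=2916803.3095 m, Y=566141.3954 m, Z=5626793.8771 m

start: φ=62.317414°, λ=10.976396°, h=1765.857 m
→ ECEF (a=6378137.000, f=1/298.257223563): X=2917372.5257, Y=565832.5997, Z=5626600.0069
→ Helmert 7p (PV): X=2916803.3095, Y=566141.3954, Z=5626793.8771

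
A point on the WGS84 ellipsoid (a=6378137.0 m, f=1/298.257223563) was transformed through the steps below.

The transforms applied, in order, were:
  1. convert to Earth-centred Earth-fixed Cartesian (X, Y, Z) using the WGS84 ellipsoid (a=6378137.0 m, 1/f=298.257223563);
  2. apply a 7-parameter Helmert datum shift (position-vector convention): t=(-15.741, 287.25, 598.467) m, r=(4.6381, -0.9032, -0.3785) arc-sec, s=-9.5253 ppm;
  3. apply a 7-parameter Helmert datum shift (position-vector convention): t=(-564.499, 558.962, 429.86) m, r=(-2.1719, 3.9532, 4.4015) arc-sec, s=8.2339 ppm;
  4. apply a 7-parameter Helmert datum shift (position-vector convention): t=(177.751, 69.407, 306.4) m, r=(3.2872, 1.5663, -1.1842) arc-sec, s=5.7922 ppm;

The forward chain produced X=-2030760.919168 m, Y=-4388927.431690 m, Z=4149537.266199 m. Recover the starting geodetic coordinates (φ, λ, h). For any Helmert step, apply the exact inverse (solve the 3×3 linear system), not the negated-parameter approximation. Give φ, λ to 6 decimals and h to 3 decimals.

φ=40.809548°, λ=-114.823506°, h=2789.164 m

start: X=-2030760.9192, Y=-4388927.4317, Z=4149537.2662 m
→ Helmert⁻¹: X=-2030933.2171, Y=-4388916.9509, Z=4149261.3563
→ Helmert⁻¹: X=-2030525.1798, Y=-4389440.1257, Z=4148712.1998
→ Helmert⁻¹: X=-2030502.5605, Y=-4389679.6372, Z=4148260.8434
→ geod (Bowring, a=6378137.000): φ=40.80954800°, λ=-114.82350600°, h=2789.1640 m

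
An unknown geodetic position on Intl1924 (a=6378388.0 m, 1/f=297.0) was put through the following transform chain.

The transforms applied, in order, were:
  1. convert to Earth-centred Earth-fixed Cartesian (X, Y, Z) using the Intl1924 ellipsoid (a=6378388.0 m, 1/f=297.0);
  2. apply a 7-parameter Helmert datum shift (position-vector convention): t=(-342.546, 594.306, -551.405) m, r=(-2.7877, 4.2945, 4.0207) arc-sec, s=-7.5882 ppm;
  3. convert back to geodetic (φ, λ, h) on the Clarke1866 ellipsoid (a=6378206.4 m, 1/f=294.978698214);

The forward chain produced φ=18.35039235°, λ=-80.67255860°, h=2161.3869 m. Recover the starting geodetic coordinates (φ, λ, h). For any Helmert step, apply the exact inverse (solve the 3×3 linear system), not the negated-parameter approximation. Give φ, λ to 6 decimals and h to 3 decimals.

φ=18.351930°, λ=-80.671819°, h=2796.510 m

start: φ=18.350392°, λ=-80.672559°, h=2161.387 m
→ ECEF (a=6378206.400, f=1/294.978698214): X=981851.2133, Y=-5977854.1384, Z=1995792.0462
→ Helmert⁻¹: X=982043.1098, Y=-5978539.9336, Z=1996298.2456
→ geod (Bowring, a=6378388.000): φ=18.35193000°, λ=-80.67181900°, h=2796.5100 m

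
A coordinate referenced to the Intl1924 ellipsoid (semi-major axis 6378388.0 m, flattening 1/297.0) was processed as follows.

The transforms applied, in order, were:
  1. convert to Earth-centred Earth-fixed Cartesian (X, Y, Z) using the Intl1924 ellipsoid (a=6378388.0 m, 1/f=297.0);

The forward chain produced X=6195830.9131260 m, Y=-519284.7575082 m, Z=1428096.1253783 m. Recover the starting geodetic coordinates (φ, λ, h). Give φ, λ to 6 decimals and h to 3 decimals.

start: X=6195830.9131, Y=-519284.7575, Z=1428096.1254 m
→ geod (Bowring, a=6378388.000): φ=13.02032200°, λ=-4.79087500°, h=2147.6070 m

φ=13.020322°, λ=-4.790875°, h=2147.607 m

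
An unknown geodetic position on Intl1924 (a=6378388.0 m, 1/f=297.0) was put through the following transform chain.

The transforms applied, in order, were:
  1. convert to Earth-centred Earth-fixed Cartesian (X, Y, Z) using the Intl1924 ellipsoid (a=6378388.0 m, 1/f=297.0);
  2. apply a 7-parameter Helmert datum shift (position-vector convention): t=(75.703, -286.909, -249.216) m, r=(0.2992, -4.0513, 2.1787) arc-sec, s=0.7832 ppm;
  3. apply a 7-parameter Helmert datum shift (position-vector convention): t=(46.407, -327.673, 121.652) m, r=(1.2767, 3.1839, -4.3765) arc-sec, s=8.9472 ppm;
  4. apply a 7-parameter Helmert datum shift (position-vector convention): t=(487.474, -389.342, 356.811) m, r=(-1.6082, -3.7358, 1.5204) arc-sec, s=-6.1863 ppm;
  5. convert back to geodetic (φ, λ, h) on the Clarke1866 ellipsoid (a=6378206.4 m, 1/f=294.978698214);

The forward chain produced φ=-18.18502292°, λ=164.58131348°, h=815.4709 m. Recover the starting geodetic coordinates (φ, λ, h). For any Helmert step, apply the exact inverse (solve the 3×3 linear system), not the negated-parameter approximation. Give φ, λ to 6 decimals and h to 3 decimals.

φ=-18.182557°, λ=164.573996°, h=1480.230 m

start: φ=-18.185023°, λ=164.581313°, h=815.471 m
→ ECEF (a=6378206.400, f=1/294.978698214): X=-5844217.7015, Y=1611816.5879, Z=-1977985.8068
→ Helmert⁻¹: X=-5844765.2777, Y=1612274.4098, Z=-1978236.4275
→ Helmert⁻¹: X=-5844763.0641, Y=1612451.3954, Z=-1978440.5790
→ Helmert⁻¹: X=-5844856.0060, Y=1612795.9091, Z=-1978077.3528
→ geod (Bowring, a=6378388.000): φ=-18.18255700°, λ=164.57399600°, h=1480.2300 m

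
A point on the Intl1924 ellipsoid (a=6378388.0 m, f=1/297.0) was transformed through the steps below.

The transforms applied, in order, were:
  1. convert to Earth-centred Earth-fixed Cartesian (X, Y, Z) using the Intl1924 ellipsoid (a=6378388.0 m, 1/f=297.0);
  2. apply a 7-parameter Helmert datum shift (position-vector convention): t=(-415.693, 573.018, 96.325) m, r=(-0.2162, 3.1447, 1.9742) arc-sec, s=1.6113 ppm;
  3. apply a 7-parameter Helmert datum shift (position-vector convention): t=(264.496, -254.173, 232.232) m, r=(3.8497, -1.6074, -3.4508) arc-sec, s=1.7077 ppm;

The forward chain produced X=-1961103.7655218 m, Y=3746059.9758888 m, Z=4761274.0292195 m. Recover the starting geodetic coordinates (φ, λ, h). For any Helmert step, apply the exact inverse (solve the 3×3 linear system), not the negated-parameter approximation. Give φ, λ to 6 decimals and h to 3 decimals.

start: X=-1961103.7655, Y=3746059.9759, Z=4761274.0292 m
→ Helmert⁻¹: X=-1961390.4868, Y=3746363.7957, Z=4760979.0301
→ Helmert⁻¹: X=-1961008.3659, Y=3745798.5211, Z=4760849.0627
→ geod (Bowring, a=6378388.000): φ=48.58378400°, λ=117.63305200°, h=924.4250 m

φ=48.583784°, λ=117.633052°, h=924.425 m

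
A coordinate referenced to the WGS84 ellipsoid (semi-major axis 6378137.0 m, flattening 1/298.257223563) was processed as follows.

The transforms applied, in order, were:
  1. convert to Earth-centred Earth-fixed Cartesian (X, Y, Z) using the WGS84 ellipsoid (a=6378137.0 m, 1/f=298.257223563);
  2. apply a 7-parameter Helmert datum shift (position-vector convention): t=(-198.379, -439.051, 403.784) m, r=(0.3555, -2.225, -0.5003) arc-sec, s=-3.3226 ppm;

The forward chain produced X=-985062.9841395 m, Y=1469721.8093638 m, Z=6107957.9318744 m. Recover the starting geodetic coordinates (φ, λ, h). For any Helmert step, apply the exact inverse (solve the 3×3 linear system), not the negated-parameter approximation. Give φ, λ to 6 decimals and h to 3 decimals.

start: X=-985062.9841, Y=1469721.8094, Z=6107957.9319 m
→ Helmert⁻¹: X=-984805.5603, Y=1470173.8830, Z=6107582.5302
→ geod (Bowring, a=6378137.000): φ=73.94481200°, λ=123.81641100°, h=358.4270 m

φ=73.944812°, λ=123.816411°, h=358.427 m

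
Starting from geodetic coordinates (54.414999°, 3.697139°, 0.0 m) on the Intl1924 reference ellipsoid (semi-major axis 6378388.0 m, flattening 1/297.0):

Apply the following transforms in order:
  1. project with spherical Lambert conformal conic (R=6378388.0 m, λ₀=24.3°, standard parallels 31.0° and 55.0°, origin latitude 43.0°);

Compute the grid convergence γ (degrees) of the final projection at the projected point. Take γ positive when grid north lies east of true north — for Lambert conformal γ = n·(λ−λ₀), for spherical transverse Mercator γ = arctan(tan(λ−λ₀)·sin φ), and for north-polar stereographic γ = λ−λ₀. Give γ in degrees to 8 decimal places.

start: φ=54.414999°, λ=3.697139°, h=0.000 m
→ into lcc (λ₀=24.3°): φ=54.41499900°, λ−λ₀=-20.60286100°
convergence γ = -14.15671562°

-14.15671562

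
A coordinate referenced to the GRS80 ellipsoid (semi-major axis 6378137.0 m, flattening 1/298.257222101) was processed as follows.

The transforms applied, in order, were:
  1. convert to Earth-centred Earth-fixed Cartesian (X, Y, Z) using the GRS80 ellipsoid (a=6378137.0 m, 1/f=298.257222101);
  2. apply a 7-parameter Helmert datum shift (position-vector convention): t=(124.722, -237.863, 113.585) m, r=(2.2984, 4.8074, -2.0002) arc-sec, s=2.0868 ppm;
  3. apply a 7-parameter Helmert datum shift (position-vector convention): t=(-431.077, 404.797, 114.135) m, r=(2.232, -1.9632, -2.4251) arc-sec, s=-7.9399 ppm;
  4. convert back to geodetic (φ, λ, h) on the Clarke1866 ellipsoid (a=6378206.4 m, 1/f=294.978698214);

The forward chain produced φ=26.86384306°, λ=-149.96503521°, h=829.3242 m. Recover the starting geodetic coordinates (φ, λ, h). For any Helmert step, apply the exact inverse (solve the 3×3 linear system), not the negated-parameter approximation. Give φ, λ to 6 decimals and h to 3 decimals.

φ=26.860968°, λ=-149.961556°, h=622.621 m

start: φ=26.863843°, λ=-149.965035°, h=829.324 m
→ ECEF (a=6378206.400, f=1/294.978698214): X=-4929899.0303, Y=-2850291.2455, Z=2864978.7083
→ Helmert⁻¹: X=-4929446.3080, Y=-2850745.6316, Z=2864965.0860
→ Helmert⁻¹: X=-4929599.8696, Y=-2850517.7018, Z=2864762.3920
→ geod (Bowring, a=6378137.000): φ=26.86096800°, λ=-149.96155600°, h=622.6210 m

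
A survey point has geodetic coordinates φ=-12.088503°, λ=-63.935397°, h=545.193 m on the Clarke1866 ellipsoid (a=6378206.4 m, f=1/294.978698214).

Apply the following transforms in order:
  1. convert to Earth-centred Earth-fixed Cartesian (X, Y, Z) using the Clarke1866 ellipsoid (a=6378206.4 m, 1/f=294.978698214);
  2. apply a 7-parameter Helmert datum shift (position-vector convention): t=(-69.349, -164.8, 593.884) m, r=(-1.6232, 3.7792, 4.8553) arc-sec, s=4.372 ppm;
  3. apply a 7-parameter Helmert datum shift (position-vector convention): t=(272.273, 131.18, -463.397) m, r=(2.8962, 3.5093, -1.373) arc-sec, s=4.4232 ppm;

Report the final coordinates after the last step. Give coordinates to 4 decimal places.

X=2741255.2263 m, Y=-5603825.8777 m, Z=-1327021.6162 m

start: φ=-12.088503°, λ=-63.935397°, h=545.193 m
→ ECEF (a=6378206.400, f=1/294.978698214): X=2740980.4691, Y=-5603797.4273, Z=-1327008.9920
→ Helmert 7p (PV): X=2741030.6992, Y=-5603932.6494, Z=-1326427.0311
→ Helmert 7p (PV): X=2741255.2263, Y=-5603825.8777, Z=-1327021.6162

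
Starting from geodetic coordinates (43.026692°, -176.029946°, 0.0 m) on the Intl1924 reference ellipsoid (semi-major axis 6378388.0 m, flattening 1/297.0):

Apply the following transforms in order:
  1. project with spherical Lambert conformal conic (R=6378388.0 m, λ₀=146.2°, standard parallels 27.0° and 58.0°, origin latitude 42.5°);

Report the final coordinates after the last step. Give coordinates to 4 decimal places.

start: φ=43.026692°, λ=-176.029946°, h=0.000 m
→ lcc (R=6378388.0, λ₀=146.2°): E=2861805.2903, N=713058.2085

E=2861805.2903 m, N=713058.2085 m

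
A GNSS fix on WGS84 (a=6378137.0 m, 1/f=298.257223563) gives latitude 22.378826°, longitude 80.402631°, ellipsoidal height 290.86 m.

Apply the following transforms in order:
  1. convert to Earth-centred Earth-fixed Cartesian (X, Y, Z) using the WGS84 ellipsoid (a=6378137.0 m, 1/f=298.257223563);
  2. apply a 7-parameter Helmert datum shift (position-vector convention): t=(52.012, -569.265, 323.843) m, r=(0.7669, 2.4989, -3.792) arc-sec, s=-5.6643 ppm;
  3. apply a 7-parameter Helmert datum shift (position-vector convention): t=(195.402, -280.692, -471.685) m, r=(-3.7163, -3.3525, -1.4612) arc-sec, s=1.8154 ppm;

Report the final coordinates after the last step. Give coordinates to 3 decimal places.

X=984202.280 m, Y=5817457.796 m, Z=2413129.112 m

start: φ=22.378826°, λ=80.402631°, h=290.860 m
→ ECEF (a=6378137.000, f=1/298.257223563): X=983820.4673, Y=5818320.6903, Z=2413365.3538
→ Helmert 7p (PV): X=984003.1086, Y=5817691.4091, Z=2413685.2404
→ Helmert 7p (PV): X=984202.2795, Y=5817457.7955, Z=2413129.1123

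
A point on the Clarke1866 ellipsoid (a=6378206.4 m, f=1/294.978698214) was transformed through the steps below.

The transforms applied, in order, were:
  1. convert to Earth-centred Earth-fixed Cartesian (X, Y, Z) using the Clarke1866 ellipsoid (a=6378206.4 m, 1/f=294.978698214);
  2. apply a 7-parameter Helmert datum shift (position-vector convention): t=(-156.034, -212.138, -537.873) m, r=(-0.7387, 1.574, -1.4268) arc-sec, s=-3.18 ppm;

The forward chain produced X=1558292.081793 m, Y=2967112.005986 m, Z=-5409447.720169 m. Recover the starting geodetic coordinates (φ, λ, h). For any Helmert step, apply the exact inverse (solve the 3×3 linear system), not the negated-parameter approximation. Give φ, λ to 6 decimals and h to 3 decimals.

φ=-58.388748°, λ=62.291327°, h=640.773 m

start: X=1558292.0818, Y=2967112.0060, Z=-5409447.7202 m
→ Helmert⁻¹: X=1558473.8206, Y=2967363.7316, Z=-5408904.5278
→ geod (Bowring, a=6378206.400): φ=-58.38874800°, λ=62.29132700°, h=640.7730 m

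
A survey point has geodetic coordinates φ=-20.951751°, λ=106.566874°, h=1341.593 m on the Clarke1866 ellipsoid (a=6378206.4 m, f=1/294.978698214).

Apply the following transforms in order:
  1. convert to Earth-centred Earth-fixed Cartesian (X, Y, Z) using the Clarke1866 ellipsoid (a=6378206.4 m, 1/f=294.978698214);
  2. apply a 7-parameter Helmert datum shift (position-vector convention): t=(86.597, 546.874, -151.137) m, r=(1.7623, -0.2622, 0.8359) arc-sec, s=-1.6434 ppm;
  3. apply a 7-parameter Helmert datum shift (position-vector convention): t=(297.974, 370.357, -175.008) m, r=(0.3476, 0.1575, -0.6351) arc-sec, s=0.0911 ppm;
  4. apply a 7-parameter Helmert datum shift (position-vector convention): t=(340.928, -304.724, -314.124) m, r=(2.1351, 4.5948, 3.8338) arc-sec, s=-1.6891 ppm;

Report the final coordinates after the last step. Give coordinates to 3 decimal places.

start: φ=-20.951751°, λ=106.566874°, h=1341.593 m
→ ECEF (a=6378206.400, f=1/294.978698214): X=-1699492.4264, Y=5712896.1158, Z=-2266752.7347
→ Helmert 7p (PV): X=-1699423.3068, Y=5713446.0808, Z=-2266853.4967
→ Helmert 7p (PV): X=-1699109.6265, Y=5713826.0110, Z=-2267017.7852
→ Helmert 7p (PV): X=-1698922.5305, Y=5713503.5213, Z=-2267231.0851

X=-1698922.531 m, Y=5713503.521 m, Z=-2267231.085 m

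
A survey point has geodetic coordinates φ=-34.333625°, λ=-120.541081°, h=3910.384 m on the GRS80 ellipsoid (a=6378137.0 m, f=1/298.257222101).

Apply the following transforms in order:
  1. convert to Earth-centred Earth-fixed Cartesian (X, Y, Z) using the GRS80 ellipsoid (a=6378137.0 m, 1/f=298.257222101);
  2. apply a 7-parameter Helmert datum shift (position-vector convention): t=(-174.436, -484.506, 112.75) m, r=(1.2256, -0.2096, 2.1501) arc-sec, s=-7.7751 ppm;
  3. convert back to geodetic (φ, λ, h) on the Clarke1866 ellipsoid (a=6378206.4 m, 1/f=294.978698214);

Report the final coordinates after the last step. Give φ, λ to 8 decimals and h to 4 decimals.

start: φ=-34.333625°, λ=-120.541081°, h=3910.384 m
→ ECEF (a=6378137.000, f=1/298.257222101): X=-2680880.6785, Y=-4543779.2767, Z=-3579272.2365
→ Helmert 7p (PV): X=-2680983.2694, Y=-4544235.1321, Z=-3579161.3798
→ geod (Bowring, a=6378206.400): φ=-34.33253451°, λ=-120.53952498°, h=4221.2262 m

φ=-34.33253451°, λ=-120.53952498°, h=4221.2262 m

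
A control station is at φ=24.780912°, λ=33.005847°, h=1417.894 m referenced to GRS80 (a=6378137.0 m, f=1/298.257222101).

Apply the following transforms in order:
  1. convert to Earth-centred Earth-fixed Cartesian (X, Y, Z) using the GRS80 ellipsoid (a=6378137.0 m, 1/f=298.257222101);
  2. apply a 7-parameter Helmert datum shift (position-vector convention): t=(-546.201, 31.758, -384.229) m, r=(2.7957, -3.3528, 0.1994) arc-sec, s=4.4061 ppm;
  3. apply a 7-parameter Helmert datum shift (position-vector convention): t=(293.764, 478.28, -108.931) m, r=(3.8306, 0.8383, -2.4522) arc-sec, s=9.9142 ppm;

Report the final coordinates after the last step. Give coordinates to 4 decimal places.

start: φ=24.780912°, λ=33.005847°, h=1417.894 m
→ ECEF (a=6378137.000, f=1/298.257222101): X=4860206.3403, Y=3156960.1000, Z=2657654.3475
→ Helmert 7p (PV): X=4859635.3020, Y=3156974.4445, Z=2657403.6200
→ Helmert 7p (PV): X=4860025.5781, Y=3157376.8967, Z=2657359.9140

X=4860025.5781 m, Y=3157376.8967 m, Z=2657359.9140 m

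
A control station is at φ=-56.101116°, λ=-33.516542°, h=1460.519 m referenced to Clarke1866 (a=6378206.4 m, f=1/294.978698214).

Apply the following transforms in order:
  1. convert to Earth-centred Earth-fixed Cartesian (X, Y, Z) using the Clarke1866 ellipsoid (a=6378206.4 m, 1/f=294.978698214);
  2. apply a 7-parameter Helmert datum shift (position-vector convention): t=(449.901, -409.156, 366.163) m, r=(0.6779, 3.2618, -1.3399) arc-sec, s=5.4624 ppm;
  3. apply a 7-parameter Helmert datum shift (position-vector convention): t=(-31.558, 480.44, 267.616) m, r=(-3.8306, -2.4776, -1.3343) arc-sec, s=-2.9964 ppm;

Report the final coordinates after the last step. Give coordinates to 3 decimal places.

X=2973822.247 m, Y=-1969365.918 m, Z=-5271101.057 m

start: φ=-56.101116°, λ=-33.516542°, h=1460.519 m
→ ECEF (a=6378206.400, f=1/294.978698214): X=2973442.1536, Y=-1969313.2231, Z=-5271740.6424
→ Helmert 7p (PV): X=2973812.1380, Y=-1969735.1259, Z=-5271456.7693
→ Helmert 7p (PV): X=2973822.2466, Y=-1969365.9183, Z=-5271101.0569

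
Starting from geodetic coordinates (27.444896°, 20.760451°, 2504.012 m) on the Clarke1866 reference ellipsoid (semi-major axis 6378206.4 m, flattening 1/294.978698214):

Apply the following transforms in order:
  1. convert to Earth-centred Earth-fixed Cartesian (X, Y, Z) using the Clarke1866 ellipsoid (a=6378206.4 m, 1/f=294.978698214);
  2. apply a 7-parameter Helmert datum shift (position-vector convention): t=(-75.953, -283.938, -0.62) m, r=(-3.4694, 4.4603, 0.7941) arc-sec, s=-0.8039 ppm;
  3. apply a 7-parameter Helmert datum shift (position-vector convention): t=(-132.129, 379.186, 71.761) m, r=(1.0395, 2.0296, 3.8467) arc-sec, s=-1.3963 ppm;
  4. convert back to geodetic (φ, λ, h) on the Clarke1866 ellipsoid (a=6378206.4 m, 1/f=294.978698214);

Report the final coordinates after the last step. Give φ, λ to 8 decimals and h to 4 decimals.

φ=27.44420196°, λ=20.76338237°, h=2379.4760 m

start: φ=27.444896°, λ=20.760451°, h=2504.012 m
→ ECEF (a=6378206.400, f=1/294.978698214): X=5298730.6724, Y=2008614.7915, Z=2923043.1884
→ Helmert 7p (PV): X=5298705.9350, Y=2008398.8042, Z=2922891.8530
→ Helmert 7p (PV): X=5298557.7128, Y=2008859.2728, Z=2922917.5163
→ geod (Bowring, a=6378206.400): φ=27.44420196°, λ=20.76338237°, h=2379.4760 m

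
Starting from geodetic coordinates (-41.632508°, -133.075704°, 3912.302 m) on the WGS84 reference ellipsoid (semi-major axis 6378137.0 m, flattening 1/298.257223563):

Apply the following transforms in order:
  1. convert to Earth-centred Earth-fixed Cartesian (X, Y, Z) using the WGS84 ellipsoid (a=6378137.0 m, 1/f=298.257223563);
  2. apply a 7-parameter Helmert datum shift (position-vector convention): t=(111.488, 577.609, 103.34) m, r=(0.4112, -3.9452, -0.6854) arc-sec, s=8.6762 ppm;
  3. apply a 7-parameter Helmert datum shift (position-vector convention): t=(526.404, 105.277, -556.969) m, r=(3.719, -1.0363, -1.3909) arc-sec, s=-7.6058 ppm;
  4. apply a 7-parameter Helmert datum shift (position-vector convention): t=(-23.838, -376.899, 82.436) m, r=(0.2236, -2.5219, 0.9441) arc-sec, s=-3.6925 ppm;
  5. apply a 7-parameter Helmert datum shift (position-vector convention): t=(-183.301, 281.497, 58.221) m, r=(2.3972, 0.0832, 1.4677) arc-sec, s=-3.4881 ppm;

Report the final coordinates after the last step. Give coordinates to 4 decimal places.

X=-3262005.4124 m, Y=-3488727.9987 m, Z=-4218301.2307 m

start: φ=-41.632508°, λ=-133.075704°, h=3912.302 m
→ ECEF (a=6378137.000, f=1/298.257223563): X=-3262613.5058, Y=-3489469.5497, Z=-4217782.4804
→ Helmert 7p (PV): X=-3262461.2465, Y=-3488902.9661, Z=-4217785.0954
→ Helmert 7p (PV): X=-3261912.3648, Y=-3488673.1067, Z=-4218389.2809
→ Helmert 7p (PV): X=-3261856.6142, Y=-3489047.4810, Z=-4218334.9320
→ Helmert 7p (PV): X=-3262005.4124, Y=-3488727.9987, Z=-4218301.2307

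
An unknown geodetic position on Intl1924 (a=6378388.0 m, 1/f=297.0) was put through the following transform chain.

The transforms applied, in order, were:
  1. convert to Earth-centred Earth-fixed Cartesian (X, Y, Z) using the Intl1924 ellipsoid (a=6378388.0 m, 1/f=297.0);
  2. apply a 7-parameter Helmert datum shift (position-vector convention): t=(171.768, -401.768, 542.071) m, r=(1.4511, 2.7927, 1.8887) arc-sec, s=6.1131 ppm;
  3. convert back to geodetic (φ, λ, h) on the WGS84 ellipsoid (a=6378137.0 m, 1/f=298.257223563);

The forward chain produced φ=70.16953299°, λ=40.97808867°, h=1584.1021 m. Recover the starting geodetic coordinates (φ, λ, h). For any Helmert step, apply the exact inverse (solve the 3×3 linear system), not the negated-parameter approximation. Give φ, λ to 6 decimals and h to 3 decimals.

φ=70.167601°, λ=40.990782°, h=910.598 m

start: φ=70.169533°, λ=40.978089°, h=1584.102 m
→ ECEF (a=6378137.000, f=1/298.257223563): X=1638779.3674, Y=1423469.2466, Z=5978972.7097
→ Helmert⁻¹: X=1638529.6766, Y=1423889.3658, Z=5978406.2597
→ geod (Bowring, a=6378388.000): φ=70.16760100°, λ=40.99078200°, h=910.5980 m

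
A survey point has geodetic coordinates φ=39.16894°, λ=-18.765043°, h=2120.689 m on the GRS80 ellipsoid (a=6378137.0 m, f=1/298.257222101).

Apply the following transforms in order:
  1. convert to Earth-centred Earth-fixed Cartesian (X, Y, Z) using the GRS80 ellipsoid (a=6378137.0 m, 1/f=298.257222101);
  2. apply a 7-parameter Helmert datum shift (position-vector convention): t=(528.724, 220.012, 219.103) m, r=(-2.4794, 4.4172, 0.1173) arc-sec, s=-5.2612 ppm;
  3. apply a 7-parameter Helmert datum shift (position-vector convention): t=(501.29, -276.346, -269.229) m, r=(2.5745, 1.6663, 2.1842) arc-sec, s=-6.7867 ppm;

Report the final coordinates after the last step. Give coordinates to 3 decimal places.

X=4690975.417 m, Y=-1593354.943 m, Z=4007977.123 m

start: φ=39.168940°, λ=-18.765043°, h=2120.689 m
→ ECEF (a=6378137.000, f=1/298.257222101): X=4689865.9176, Y=-1593368.2898, Z=4008214.5965
→ Helmert 7p (PV): X=4690456.7097, Y=-1593089.0474, Z=4008331.3306
→ Helmert 7p (PV): X=4690975.4174, Y=-1593354.9430, Z=4007977.1228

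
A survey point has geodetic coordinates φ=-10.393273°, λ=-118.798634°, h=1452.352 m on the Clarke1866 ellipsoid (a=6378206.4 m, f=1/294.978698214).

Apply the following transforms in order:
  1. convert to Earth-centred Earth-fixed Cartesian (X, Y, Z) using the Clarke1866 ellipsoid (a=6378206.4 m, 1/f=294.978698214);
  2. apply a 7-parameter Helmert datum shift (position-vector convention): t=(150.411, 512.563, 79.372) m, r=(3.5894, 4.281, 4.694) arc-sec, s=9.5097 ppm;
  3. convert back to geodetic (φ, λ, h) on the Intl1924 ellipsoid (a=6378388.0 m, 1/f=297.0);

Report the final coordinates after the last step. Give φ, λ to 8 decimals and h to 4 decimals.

φ=-10.39325145°, λ=-118.79865838°, h=799.3137 m

start: φ=-10.393273°, λ=-118.798634°, h=1452.352 m
→ ECEF (a=6378206.400, f=1/294.978698214): X=-3023199.1579, Y=-5499489.4264, Z=-1143251.3500
→ Helmert 7p (PV): X=-3022976.0710, Y=-5499078.0670, Z=-1143215.8057
→ geod (Bowring, a=6378388.000): φ=-10.39325145°, λ=-118.79865838°, h=799.3137 m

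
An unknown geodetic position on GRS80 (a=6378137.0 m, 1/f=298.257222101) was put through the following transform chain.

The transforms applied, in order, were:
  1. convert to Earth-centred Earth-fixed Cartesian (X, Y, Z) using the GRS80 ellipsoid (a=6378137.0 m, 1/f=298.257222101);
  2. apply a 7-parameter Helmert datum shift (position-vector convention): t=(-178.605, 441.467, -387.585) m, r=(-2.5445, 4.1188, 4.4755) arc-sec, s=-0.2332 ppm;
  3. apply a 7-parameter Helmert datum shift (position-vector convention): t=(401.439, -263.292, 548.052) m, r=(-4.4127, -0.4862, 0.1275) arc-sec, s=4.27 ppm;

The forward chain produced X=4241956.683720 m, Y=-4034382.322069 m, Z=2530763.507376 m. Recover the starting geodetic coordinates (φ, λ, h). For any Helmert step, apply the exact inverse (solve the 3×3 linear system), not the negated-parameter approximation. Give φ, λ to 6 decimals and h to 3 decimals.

start: X=4241956.6837, Y=-4034382.3221, Z=2530763.5074 m
→ Helmert⁻¹: X=4241540.6036, Y=-4034158.5539, Z=2530108.3491
→ Helmert⁻¹: X=4241582.1220, Y=-4034724.2117, Z=2530531.4496
→ geod (Bowring, a=6378137.000): φ=23.51778200°, λ=-43.56824800°, h=2830.4410 m

φ=23.517782°, λ=-43.568248°, h=2830.441 m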